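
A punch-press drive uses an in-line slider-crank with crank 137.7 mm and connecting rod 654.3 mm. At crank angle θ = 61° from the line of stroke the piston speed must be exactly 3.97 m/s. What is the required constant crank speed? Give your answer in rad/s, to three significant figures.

For an in-line slider-crank, |v_piston| = rω|sinθ|·[1 + r cosθ/√(L² − r² sin²θ)].
With r = 0.1377 m, L = 0.6543 m, θ = 61°: the bracketed kinematic factor |dx/dθ| = 0.13294 m.
ω = v/|dx/dθ| = 3.97/0.13294 = 29.864 rad/s.

29.9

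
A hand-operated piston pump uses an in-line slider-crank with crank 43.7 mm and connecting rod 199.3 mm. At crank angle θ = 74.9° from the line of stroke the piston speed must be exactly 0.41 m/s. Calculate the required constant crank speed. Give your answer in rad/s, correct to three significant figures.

9.18

For an in-line slider-crank, |v_piston| = rω|sinθ|·[1 + r cosθ/√(L² − r² sin²θ)].
With r = 0.0437 m, L = 0.1993 m, θ = 74.9°: the bracketed kinematic factor |dx/dθ| = 0.044657 m.
ω = v/|dx/dθ| = 0.41/0.044657 = 9.1811 rad/s.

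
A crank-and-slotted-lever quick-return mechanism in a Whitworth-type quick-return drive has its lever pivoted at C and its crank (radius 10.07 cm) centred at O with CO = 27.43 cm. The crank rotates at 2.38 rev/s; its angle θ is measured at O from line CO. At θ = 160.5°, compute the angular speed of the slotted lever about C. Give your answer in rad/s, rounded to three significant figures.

7.14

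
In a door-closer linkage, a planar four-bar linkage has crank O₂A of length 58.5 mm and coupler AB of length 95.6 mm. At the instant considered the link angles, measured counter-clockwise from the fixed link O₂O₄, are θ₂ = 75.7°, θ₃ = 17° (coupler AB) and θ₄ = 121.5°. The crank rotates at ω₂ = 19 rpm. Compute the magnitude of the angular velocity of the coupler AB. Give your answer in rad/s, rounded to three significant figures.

ω₂ = 1.99 rad/s (from 19 rpm).
Differentiating the loop-closure r₂e^{iθ₂}+r₃e^{iθ₃}=r₁+r₄e^{iθ₄} gives r₂ω₂e^{iθ₂}+r₃ω₃e^{iθ₃}=r₄ω₄e^{iθ₄}.
Eliminating the other unknown: ω₃ = r₂ω₂ sin(θ₄−θ₂) / [r₃ sin(θ₃−θ₄)].
Numerator sine = +0.71691; denominator sine = -0.96815.
Result = 0.0585·1.99·(+0.71691) / (0.0956·(-0.96815)) = -0.90158 rad/s; magnitude 0.90158 rad/s.

0.902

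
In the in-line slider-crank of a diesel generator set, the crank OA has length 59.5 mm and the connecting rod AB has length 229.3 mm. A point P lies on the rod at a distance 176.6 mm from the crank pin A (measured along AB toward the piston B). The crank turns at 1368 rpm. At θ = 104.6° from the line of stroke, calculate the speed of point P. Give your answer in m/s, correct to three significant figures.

7.83

ω = 143.3 rad/s.  Crank-pin speed |V_A| = rω = 8.5238 m/s, perpendicular to OA.
Rod angle: sinφ = −(r/L) sinθ ⇒ φ = -14.543°; ω_rod = −rω cosθ/√(L²−r²sin²θ) = +9.6803 rad/s.
V_P = V_A + ω_rod × AP, with AP = 0.1766 m along the rod.
Components: V_Px = −rω sinθ − a·ω_rod·sinφ = -7.8193 m/s;  V_Py = rω cosθ + a·ω_rod·cosφ = -0.49381 m/s.
|V_P| = √(V_Px² + V_Py²) = 7.8348 m/s.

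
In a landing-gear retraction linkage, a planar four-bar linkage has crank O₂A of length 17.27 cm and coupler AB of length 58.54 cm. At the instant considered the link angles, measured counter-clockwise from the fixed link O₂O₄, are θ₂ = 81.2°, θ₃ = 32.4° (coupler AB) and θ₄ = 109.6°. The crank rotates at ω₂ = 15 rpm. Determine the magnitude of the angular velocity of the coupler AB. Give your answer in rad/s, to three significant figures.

ω₂ = 1.571 rad/s (from 15 rpm).
Differentiating the loop-closure r₂e^{iθ₂}+r₃e^{iθ₃}=r₁+r₄e^{iθ₄} gives r₂ω₂e^{iθ₂}+r₃ω₃e^{iθ₃}=r₄ω₄e^{iθ₄}.
Eliminating the other unknown: ω₃ = r₂ω₂ sin(θ₄−θ₂) / [r₃ sin(θ₃−θ₄)].
Numerator sine = +0.47562; denominator sine = -0.97515.
Result = 0.1727·1.571·(+0.47562) / (0.5854·(-0.97515)) = -0.22602 rad/s; magnitude 0.22602 rad/s.

0.226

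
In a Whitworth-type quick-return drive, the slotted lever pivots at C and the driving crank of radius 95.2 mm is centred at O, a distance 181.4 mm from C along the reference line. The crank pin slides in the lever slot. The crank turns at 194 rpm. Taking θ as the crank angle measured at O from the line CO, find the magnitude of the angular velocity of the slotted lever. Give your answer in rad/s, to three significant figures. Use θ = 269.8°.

4.37

ω = 20.32 rad/s (from 194 rpm).
Crank pin A relative to C: A = (d + r cosθ, r sinθ); lever angle φ = atan2(r sinθ, d + r cosθ).
Differentiating tanφ: φ̇ = rω(d cosθ + r)/(d² + r² + 2dr cosθ).
d² + r² + 2dr cosθ = |CA|² = 0.0418484 m²;  d cosθ + r = +0.094567 m.
|ω_lever| = |0.0952·20.32·+0.094567| / 0.0418484 = 4.3705 rad/s.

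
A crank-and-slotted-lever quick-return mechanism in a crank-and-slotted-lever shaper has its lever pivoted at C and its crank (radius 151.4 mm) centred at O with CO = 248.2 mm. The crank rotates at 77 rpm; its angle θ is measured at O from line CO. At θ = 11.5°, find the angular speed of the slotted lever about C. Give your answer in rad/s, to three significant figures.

3.05

ω = 8.063 rad/s (from 77 rpm).
Crank pin A relative to C: A = (d + r cosθ, r sinθ); lever angle φ = atan2(r sinθ, d + r cosθ).
Differentiating tanφ: φ̇ = rω(d cosθ + r)/(d² + r² + 2dr cosθ).
d² + r² + 2dr cosθ = |CA|² = 0.158171 m²;  d cosθ + r = +0.39462 m.
|ω_lever| = |0.1514·8.063·+0.39462| / 0.158171 = 3.0457 rad/s.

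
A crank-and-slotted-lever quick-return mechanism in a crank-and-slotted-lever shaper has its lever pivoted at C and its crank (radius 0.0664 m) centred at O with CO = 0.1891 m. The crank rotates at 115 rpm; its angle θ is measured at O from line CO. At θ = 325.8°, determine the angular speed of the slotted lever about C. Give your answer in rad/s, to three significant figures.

2.92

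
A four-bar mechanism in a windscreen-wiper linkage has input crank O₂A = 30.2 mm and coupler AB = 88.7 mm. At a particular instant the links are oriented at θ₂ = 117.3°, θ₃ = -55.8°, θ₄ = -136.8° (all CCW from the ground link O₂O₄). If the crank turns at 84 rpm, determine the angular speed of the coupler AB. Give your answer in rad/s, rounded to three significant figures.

2.92

ω₂ = 8.796 rad/s (from 84 rpm).
Differentiating the loop-closure r₂e^{iθ₂}+r₃e^{iθ₃}=r₁+r₄e^{iθ₄} gives r₂ω₂e^{iθ₂}+r₃ω₃e^{iθ₃}=r₄ω₄e^{iθ₄}.
Eliminating the other unknown: ω₃ = r₂ω₂ sin(θ₄−θ₂) / [r₃ sin(θ₃−θ₄)].
Numerator sine = +0.96174; denominator sine = +0.98769.
Result = 0.0302·8.796·(+0.96174) / (0.0887·(+0.98769)) = +2.9163 rad/s; magnitude 2.9163 rad/s.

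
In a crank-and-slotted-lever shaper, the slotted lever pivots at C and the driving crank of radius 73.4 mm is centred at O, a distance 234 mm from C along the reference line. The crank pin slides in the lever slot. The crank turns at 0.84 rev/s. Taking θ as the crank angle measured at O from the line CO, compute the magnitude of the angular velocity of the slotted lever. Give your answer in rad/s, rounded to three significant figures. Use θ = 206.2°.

1.80

ω = 5.278 rad/s (from 0.84 rev/s).
Crank pin A relative to C: A = (d + r cosθ, r sinθ); lever angle φ = atan2(r sinθ, d + r cosθ).
Differentiating tanφ: φ̇ = rω(d cosθ + r)/(d² + r² + 2dr cosθ).
d² + r² + 2dr cosθ = |CA|² = 0.0293217 m²;  d cosθ + r = -0.13656 m.
|ω_lever| = |0.0734·5.278·-0.13656| / 0.0293217 = 1.8042 rad/s.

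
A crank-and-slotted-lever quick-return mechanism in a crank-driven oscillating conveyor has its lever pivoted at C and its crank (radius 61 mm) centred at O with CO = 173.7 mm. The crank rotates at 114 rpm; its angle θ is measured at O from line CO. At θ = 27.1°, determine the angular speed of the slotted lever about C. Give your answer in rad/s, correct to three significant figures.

ω = 11.94 rad/s (from 114 rpm).
Crank pin A relative to C: A = (d + r cosθ, r sinθ); lever angle φ = atan2(r sinθ, d + r cosθ).
Differentiating tanφ: φ̇ = rω(d cosθ + r)/(d² + r² + 2dr cosθ).
d² + r² + 2dr cosθ = |CA|² = 0.0527575 m²;  d cosθ + r = +0.21563 m.
|ω_lever| = |0.061·11.94·+0.21563| / 0.0527575 = 2.9764 rad/s.

2.98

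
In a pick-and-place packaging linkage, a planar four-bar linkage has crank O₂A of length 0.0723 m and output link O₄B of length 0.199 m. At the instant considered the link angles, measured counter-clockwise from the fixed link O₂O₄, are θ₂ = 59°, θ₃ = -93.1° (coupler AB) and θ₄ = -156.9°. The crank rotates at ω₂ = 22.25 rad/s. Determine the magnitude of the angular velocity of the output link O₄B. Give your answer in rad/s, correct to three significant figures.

ω₂ = 22.25 rad/s
Differentiating the loop-closure r₂e^{iθ₂}+r₃e^{iθ₃}=r₁+r₄e^{iθ₄} gives r₂ω₂e^{iθ₂}+r₃ω₃e^{iθ₃}=r₄ω₄e^{iθ₄}.
Eliminating the other unknown: ω₄ = r₂ω₂ sin(θ₂−θ₃) / [r₄ sin(θ₄−θ₃)].
Numerator sine = +0.46793; denominator sine = -0.89726.
Result = 0.0723·22.25·(+0.46793) / (0.199·(-0.89726)) = -4.2158 rad/s; magnitude 4.2158 rad/s.

4.22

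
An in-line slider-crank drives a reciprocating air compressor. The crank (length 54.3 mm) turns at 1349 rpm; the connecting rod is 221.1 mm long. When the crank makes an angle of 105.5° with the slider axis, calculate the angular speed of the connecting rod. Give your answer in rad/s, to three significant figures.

ω = 141.3 rad/s (converted from 1349 rpm).
The rod makes angle φ with the slider axis where L sinφ = r sinθ; differentiating, L cosφ·φ̇ = r ω cosθ.
L cosφ = √(L² − r² sin²θ) = 0.21482 m.
|ω_rod| = r ω |cosθ| / √(L² − r² sin²θ) = 0.0543·141.3·0.26724/0.21482 = 9.5426 rad/s.

9.54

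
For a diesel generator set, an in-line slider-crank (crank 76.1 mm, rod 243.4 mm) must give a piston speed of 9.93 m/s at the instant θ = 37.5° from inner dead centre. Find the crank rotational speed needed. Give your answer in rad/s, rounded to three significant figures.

For an in-line slider-crank, |v_piston| = rω|sinθ|·[1 + r cosθ/√(L² − r² sin²θ)].
With r = 0.0761 m, L = 0.2434 m, θ = 37.5°: the bracketed kinematic factor |dx/dθ| = 0.058032 m.
ω = v/|dx/dθ| = 9.93/0.058032 = 171.11 rad/s.

171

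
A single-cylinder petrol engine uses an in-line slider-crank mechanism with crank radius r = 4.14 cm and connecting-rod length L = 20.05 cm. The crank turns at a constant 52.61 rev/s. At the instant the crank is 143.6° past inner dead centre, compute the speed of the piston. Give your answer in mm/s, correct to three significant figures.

ω = 2π·52.6 = 330.6 rad/s
For an in-line slider-crank, x = r cosθ + √(L² − r² sin²θ), so v = −rω sinθ·[1 + r cosθ/√(L² − r² sin²θ)].
With r = 0.0414 m, L = 0.2005 m, θ = 143.6°: √(L² − r² sin²θ) = 0.19899 m.
v = −0.0414·330.6·0.59342·[1 + 0.0414·-0.80489/0.19899] = -6.7611 m/s.
|v| = 6.7611 m/s = 6761.1 mm/s.

6760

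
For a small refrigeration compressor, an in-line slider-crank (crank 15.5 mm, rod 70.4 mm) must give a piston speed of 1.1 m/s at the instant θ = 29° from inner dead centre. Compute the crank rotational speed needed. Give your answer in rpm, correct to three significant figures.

1170

For an in-line slider-crank, |v_piston| = rω|sinθ|·[1 + r cosθ/√(L² − r² sin²θ)].
With r = 0.0155 m, L = 0.0704 m, θ = 29°: the bracketed kinematic factor |dx/dθ| = 0.0089699 m.
ω = v/|dx/dθ| = 1.1/0.0089699 = 122.63 rad/s.
N = 60ω/(2π) = 1171.1 rpm.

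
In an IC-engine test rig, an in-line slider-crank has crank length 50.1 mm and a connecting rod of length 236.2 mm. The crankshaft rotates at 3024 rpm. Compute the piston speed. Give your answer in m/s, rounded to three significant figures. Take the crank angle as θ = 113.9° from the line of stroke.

ω = 2π·3024/60 = 316.7 rad/s
For an in-line slider-crank, x = r cosθ + √(L² − r² sin²θ), so v = −rω sinθ·[1 + r cosθ/√(L² − r² sin²θ)].
With r = 0.0501 m, L = 0.2362 m, θ = 113.9°: √(L² − r² sin²θ) = 0.23172 m.
v = −0.0501·316.7·0.91425·[1 + 0.0501·-0.40514/0.23172] = -13.234 m/s.
|v| = 13.234 m/s.

13.2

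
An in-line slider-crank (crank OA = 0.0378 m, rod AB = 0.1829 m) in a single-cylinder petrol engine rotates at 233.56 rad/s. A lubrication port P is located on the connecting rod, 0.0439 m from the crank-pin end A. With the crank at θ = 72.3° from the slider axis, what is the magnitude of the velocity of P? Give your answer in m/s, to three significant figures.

ω = 233.6 rad/s.  Crank-pin speed |V_A| = rω = 8.8286 m/s, perpendicular to OA.
Rod angle: sinφ = −(r/L) sinθ ⇒ φ = -11.355°; ω_rod = −rω cosθ/√(L²−r²sin²θ) = -14.969 rad/s.
V_P = V_A + ω_rod × AP, with AP = 0.0439 m along the rod.
Components: V_Px = −rω sinθ − a·ω_rod·sinφ = -8.54 m/s;  V_Py = rω cosθ + a·ω_rod·cosφ = +2.0399 m/s.
|V_P| = √(V_Px² + V_Py²) = 8.7803 m/s.

8.78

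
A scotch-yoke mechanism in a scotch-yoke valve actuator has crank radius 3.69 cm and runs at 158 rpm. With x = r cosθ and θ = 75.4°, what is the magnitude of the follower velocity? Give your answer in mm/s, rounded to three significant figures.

ω = 16.55 rad/s (from 158 rpm).
x = r cosθ ⇒ ẋ = −rω sinθ.
|v| = rω|sinθ| = 0.0369·16.55·|sin 75.4°| = 0.59082 m/s = 590.82 mm/s.

591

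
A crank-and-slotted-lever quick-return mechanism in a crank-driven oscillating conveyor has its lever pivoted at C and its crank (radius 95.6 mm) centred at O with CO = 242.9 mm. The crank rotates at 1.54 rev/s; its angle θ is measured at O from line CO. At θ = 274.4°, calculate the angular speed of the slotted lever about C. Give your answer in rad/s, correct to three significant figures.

ω = 9.676 rad/s (from 1.54 rev/s).
Crank pin A relative to C: A = (d + r cosθ, r sinθ); lever angle φ = atan2(r sinθ, d + r cosθ).
Differentiating tanφ: φ̇ = rω(d cosθ + r)/(d² + r² + 2dr cosθ).
d² + r² + 2dr cosθ = |CA|² = 0.0717028 m²;  d cosθ + r = +0.11424 m.
|ω_lever| = |0.0956·9.676·+0.11424| / 0.0717028 = 1.4737 rad/s.

1.47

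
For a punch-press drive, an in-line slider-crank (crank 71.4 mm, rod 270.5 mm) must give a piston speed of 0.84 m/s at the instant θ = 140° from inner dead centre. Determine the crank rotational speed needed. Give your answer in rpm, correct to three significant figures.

220

For an in-line slider-crank, |v_piston| = rω|sinθ|·[1 + r cosθ/√(L² − r² sin²θ)].
With r = 0.0714 m, L = 0.2705 m, θ = 140°: the bracketed kinematic factor |dx/dθ| = 0.036478 m.
ω = v/|dx/dθ| = 0.84/0.036478 = 23.027 rad/s.
N = 60ω/(2π) = 219.89 rpm.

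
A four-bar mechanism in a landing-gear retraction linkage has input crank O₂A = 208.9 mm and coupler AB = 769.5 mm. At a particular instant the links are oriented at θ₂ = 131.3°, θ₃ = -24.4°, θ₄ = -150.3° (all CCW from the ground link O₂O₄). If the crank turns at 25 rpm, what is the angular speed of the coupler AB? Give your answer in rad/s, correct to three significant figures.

ω₂ = 2.618 rad/s (from 25 rpm).
Differentiating the loop-closure r₂e^{iθ₂}+r₃e^{iθ₃}=r₁+r₄e^{iθ₄} gives r₂ω₂e^{iθ₂}+r₃ω₃e^{iθ₃}=r₄ω₄e^{iθ₄}.
Eliminating the other unknown: ω₃ = r₂ω₂ sin(θ₄−θ₂) / [r₃ sin(θ₃−θ₄)].
Numerator sine = +0.97958; denominator sine = +0.81004.
Result = 0.2089·2.618·(+0.97958) / (0.7695·(+0.81004)) = +0.85947 rad/s; magnitude 0.85947 rad/s.

0.859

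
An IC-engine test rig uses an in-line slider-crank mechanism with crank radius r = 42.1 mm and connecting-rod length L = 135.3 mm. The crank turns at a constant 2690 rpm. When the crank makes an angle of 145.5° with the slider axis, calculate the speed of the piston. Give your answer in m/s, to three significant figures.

4.97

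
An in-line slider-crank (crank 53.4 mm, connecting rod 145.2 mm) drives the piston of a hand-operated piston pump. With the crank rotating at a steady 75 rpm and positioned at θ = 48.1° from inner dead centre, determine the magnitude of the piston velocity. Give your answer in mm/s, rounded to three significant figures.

392

ω = 2π·75/60 = 7.854 rad/s
For an in-line slider-crank, x = r cosθ + √(L² − r² sin²θ), so v = −rω sinθ·[1 + r cosθ/√(L² − r² sin²θ)].
With r = 0.0534 m, L = 0.1452 m, θ = 48.1°: √(L² − r² sin²θ) = 0.13965 m.
v = −0.0534·7.854·0.74431·[1 + 0.0534·0.66783/0.13965] = -0.39188 m/s.
|v| = 0.39188 m/s = 391.88 mm/s.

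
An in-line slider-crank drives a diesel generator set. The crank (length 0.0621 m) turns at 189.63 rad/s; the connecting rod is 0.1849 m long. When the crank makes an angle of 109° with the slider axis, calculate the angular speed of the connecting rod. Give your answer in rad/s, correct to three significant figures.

ω = 189.6 rad/s
The rod makes angle φ with the slider axis where L sinφ = r sinθ; differentiating, L cosφ·φ̇ = r ω cosθ.
L cosφ = √(L² − r² sin²θ) = 0.17533 m.
|ω_rod| = r ω |cosθ| / √(L² − r² sin²θ) = 0.0621·189.6·0.32557/0.17533 = 21.867 rad/s.

21.9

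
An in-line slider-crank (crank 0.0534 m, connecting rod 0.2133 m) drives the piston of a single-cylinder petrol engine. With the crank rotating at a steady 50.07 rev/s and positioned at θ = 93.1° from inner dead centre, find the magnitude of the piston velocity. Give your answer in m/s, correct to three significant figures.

16.5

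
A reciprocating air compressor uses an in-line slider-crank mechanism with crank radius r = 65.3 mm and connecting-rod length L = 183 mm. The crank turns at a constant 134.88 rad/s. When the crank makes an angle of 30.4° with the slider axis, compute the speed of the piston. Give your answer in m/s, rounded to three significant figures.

5.85

ω = 134.9 rad/s
For an in-line slider-crank, x = r cosθ + √(L² − r² sin²θ), so v = −rω sinθ·[1 + r cosθ/√(L² − r² sin²θ)].
With r = 0.0653 m, L = 0.183 m, θ = 30.4°: √(L² − r² sin²θ) = 0.17999 m.
v = −0.0653·134.9·0.50603·[1 + 0.0653·0.86251/0.17999] = -5.8516 m/s.
|v| = 5.8516 m/s.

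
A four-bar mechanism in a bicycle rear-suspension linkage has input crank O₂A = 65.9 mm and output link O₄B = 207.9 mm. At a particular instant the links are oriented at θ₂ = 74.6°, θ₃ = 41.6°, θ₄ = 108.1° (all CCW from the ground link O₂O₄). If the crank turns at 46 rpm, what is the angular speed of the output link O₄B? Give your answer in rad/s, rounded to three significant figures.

ω₂ = 4.817 rad/s (from 46 rpm).
Differentiating the loop-closure r₂e^{iθ₂}+r₃e^{iθ₃}=r₁+r₄e^{iθ₄} gives r₂ω₂e^{iθ₂}+r₃ω₃e^{iθ₃}=r₄ω₄e^{iθ₄}.
Eliminating the other unknown: ω₄ = r₂ω₂ sin(θ₂−θ₃) / [r₄ sin(θ₄−θ₃)].
Numerator sine = +0.54464; denominator sine = +0.91706.
Result = 0.0659·4.817·(+0.54464) / (0.2079·(+0.91706)) = +0.90684 rad/s; magnitude 0.90684 rad/s.

0.907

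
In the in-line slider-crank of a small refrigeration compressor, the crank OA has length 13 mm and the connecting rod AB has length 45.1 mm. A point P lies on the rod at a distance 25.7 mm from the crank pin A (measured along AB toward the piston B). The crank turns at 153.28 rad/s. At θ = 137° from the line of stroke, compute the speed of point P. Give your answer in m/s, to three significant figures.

ω = 153.3 rad/s.  Crank-pin speed |V_A| = rω = 1.9926 m/s, perpendicular to OA.
Rod angle: sinφ = −(r/L) sinθ ⇒ φ = -11.337°; ω_rod = −rω cosθ/√(L²−r²sin²θ) = +32.956 rad/s.
V_P = V_A + ω_rod × AP, with AP = 0.0257 m along the rod.
Components: V_Px = −rω sinθ − a·ω_rod·sinφ = -1.1925 m/s;  V_Py = rω cosθ + a·ω_rod·cosφ = -0.62688 m/s.
|V_P| = √(V_Px² + V_Py²) = 1.3472 m/s.

1.35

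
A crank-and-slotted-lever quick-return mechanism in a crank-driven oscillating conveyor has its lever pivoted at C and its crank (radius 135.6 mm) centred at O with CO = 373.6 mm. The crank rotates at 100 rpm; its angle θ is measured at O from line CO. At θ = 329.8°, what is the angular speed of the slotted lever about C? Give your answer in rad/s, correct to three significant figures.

2.65

ω = 10.47 rad/s (from 100 rpm).
Crank pin A relative to C: A = (d + r cosθ, r sinθ); lever angle φ = atan2(r sinθ, d + r cosθ).
Differentiating tanφ: φ̇ = rω(d cosθ + r)/(d² + r² + 2dr cosθ).
d² + r² + 2dr cosθ = |CA|² = 0.245533 m²;  d cosθ + r = +0.45849 m.
|ω_lever| = |0.1356·10.47·+0.45849| / 0.245533 = 2.6516 rad/s.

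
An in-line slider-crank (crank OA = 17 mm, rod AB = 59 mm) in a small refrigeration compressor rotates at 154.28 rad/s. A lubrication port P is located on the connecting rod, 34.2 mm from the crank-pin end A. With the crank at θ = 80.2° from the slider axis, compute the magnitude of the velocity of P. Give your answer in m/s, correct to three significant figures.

2.67

ω = 154.3 rad/s.  Crank-pin speed |V_A| = rω = 2.6228 m/s, perpendicular to OA.
Rod angle: sinφ = −(r/L) sinθ ⇒ φ = -16.495°; ω_rod = −rω cosθ/√(L²−r²sin²θ) = -7.8912 rad/s.
V_P = V_A + ω_rod × AP, with AP = 0.0342 m along the rod.
Components: V_Px = −rω sinθ − a·ω_rod·sinφ = -2.6611 m/s;  V_Py = rω cosθ + a·ω_rod·cosφ = +0.18765 m/s.
|V_P| = √(V_Px² + V_Py²) = 2.6677 m/s.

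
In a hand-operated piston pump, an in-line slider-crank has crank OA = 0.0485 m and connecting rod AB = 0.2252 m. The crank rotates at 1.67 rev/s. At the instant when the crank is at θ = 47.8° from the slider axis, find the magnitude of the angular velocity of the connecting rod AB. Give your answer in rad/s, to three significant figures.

ω = 10.49 rad/s (converted from 1.67 rev/s).
The rod makes angle φ with the slider axis where L sinφ = r sinθ; differentiating, L cosφ·φ̇ = r ω cosθ.
L cosφ = √(L² − r² sin²θ) = 0.22232 m.
|ω_rod| = r ω |cosθ| / √(L² − r² sin²θ) = 0.0485·10.49·0.67172/0.22232 = 1.5376 rad/s.

1.54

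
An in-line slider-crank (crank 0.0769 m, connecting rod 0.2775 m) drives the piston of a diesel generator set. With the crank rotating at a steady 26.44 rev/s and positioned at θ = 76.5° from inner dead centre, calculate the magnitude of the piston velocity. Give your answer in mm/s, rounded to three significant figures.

13300

ω = 2π·26.4 = 166.1 rad/s
For an in-line slider-crank, x = r cosθ + √(L² − r² sin²θ), so v = −rω sinθ·[1 + r cosθ/√(L² − r² sin²θ)].
With r = 0.0769 m, L = 0.2775 m, θ = 76.5°: √(L² − r² sin²θ) = 0.26724 m.
v = −0.0769·166.1·0.97237·[1 + 0.0769·0.23345/0.26724] = -13.257 m/s.
|v| = 13.257 m/s = 13257 mm/s.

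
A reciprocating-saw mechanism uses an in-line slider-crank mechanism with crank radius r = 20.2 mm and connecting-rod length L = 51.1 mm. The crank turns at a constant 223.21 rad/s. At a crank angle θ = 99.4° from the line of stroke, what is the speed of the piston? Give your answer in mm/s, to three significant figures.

4140

ω = 223.2 rad/s
For an in-line slider-crank, x = r cosθ + √(L² − r² sin²θ), so v = −rω sinθ·[1 + r cosθ/√(L² − r² sin²θ)].
With r = 0.0202 m, L = 0.0511 m, θ = 99.4°: √(L² − r² sin²θ) = 0.047054 m.
v = −0.0202·223.2·0.98657·[1 + 0.0202·-0.16333/0.047054] = -4.1364 m/s.
|v| = 4.1364 m/s = 4136.4 mm/s.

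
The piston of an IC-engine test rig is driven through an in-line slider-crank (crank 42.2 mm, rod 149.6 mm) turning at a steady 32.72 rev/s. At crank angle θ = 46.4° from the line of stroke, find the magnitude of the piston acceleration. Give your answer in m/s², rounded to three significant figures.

ω = 2π·32.7 = 205.6 rad/s
x(θ) = r cosθ + √(L² − r² sin²θ); with ω constant, a = ω²·d²x/dθ².
d²x/dθ² = −r cosθ − r²(cos2θ)/√u − r⁴ sin²2θ/(4u^{3/2}),  u = L² − r² sin²θ = 0.0214462 m².
Substituting r = 0.0422 m, L = 0.1496 m, θ = 46.4°: d²x/dθ² = -0.02876 m.
a = ω²·d²x/dθ² = (205.6)²·(-0.02876) = -1215.5 m/s²;  |a| = 1215.5 m/s².

1220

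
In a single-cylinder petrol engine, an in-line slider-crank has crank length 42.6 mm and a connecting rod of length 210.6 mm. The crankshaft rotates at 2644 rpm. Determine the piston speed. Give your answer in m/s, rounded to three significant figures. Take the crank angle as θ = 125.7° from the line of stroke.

8.43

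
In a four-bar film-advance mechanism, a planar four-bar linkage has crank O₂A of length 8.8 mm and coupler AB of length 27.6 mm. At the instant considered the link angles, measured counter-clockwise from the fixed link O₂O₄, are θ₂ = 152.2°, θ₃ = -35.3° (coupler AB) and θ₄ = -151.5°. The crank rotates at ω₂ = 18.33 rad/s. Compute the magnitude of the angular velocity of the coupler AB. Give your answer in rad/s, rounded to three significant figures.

ω₂ = 18.33 rad/s
Differentiating the loop-closure r₂e^{iθ₂}+r₃e^{iθ₃}=r₁+r₄e^{iθ₄} gives r₂ω₂e^{iθ₂}+r₃ω₃e^{iθ₃}=r₄ω₄e^{iθ₄}.
Eliminating the other unknown: ω₃ = r₂ω₂ sin(θ₄−θ₂) / [r₃ sin(θ₃−θ₄)].
Numerator sine = +0.83195; denominator sine = +0.89726.
Result = 0.0088·18.33·(+0.83195) / (0.0276·(+0.89726)) = +5.419 rad/s; magnitude 5.419 rad/s.

5.42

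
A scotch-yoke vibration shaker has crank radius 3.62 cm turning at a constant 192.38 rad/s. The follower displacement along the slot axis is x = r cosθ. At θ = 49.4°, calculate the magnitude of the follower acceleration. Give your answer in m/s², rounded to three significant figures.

872

ω = 192.4 rad/s
x = r cosθ ⇒ ẍ = −rω² cosθ (ω constant).
|a| = rω²|cosθ| = 0.0362·(192.4)²·|cos 49.4°| = 871.88 m/s².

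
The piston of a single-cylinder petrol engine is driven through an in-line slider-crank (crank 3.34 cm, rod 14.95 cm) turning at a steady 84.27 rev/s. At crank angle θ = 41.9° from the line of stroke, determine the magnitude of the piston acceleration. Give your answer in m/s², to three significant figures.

ω = 2π·84.3 = 529.5 rad/s
x(θ) = r cosθ + √(L² − r² sin²θ); with ω constant, a = ω²·d²x/dθ².
d²x/dθ² = −r cosθ − r²(cos2θ)/√u − r⁴ sin²2θ/(4u^{3/2}),  u = L² − r² sin²θ = 0.0218527 m².
Substituting r = 0.0334 m, L = 0.1495 m, θ = 41.9°: d²x/dθ² = -0.02577 m.
a = ω²·d²x/dθ² = (529.5)²·(-0.02577) = -7224.8 m/s²;  |a| = 7224.8 m/s².

7220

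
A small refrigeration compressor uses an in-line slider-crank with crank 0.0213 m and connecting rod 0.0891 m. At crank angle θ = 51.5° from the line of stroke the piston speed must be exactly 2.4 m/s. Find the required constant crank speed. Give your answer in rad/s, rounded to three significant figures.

125

For an in-line slider-crank, |v_piston| = rω|sinθ|·[1 + r cosθ/√(L² − r² sin²θ)].
With r = 0.0213 m, L = 0.0891 m, θ = 51.5°: the bracketed kinematic factor |dx/dθ| = 0.019195 m.
ω = v/|dx/dθ| = 2.4/0.019195 = 125.03 rad/s.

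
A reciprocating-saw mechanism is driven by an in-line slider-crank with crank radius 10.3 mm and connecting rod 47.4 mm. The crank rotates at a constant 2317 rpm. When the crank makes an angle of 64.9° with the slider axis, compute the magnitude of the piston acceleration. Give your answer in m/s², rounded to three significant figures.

ω = 2π·2317/60 = 242.6 rad/s
x(θ) = r cosθ + √(L² − r² sin²θ); with ω constant, a = ω²·d²x/dθ².
d²x/dθ² = −r cosθ − r²(cos2θ)/√u − r⁴ sin²2θ/(4u^{3/2}),  u = L² − r² sin²θ = 0.00215976 m².
Substituting r = 0.0103 m, L = 0.0474 m, θ = 64.9°: d²x/dθ² = -0.0029245 m.
a = ω²·d²x/dθ² = (242.6)²·(-0.0029245) = -172.17 m/s²;  |a| = 172.17 m/s².

172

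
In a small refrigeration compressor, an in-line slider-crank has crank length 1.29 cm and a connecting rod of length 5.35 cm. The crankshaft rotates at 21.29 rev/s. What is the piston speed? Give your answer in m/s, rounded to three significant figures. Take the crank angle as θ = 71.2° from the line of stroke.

ω = 2π·21.3 = 133.8 rad/s
For an in-line slider-crank, x = r cosθ + √(L² − r² sin²θ), so v = −rω sinθ·[1 + r cosθ/√(L² − r² sin²θ)].
With r = 0.0129 m, L = 0.0535 m, θ = 71.2°: √(L² − r² sin²θ) = 0.052088 m.
v = −0.0129·133.8·0.94665·[1 + 0.0129·0.32227/0.052088] = -1.7639 m/s.
|v| = 1.7639 m/s.

1.76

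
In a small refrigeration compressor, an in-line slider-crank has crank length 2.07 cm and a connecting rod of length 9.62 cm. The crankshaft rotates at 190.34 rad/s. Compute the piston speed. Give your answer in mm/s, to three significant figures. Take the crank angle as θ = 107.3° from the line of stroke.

ω = 190.3 rad/s
For an in-line slider-crank, x = r cosθ + √(L² − r² sin²θ), so v = −rω sinθ·[1 + r cosθ/√(L² − r² sin²θ)].
With r = 0.0207 m, L = 0.0962 m, θ = 107.3°: √(L² − r² sin²θ) = 0.094148 m.
v = −0.0207·190.3·0.95476·[1 + 0.0207·-0.29737/0.094148] = -3.5158 m/s.
|v| = 3.5158 m/s = 3515.8 mm/s.

3520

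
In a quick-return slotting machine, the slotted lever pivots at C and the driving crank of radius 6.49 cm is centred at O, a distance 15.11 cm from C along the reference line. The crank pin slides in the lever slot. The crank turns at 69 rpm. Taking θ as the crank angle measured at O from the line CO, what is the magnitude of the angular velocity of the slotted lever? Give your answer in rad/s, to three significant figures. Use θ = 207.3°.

ω = 7.226 rad/s (from 69 rpm).
Crank pin A relative to C: A = (d + r cosθ, r sinθ); lever angle φ = atan2(r sinθ, d + r cosθ).
Differentiating tanφ: φ̇ = rω(d cosθ + r)/(d² + r² + 2dr cosθ).
d² + r² + 2dr cosθ = |CA|² = 0.00961497 m²;  d cosθ + r = -0.06937 m.
|ω_lever| = |0.0649·7.226·-0.06937| / 0.00961497 = 3.3833 rad/s.

3.38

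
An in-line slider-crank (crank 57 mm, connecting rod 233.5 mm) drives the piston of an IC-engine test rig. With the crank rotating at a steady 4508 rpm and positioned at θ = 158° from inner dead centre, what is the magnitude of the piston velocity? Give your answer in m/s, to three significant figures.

7.79

ω = 2π·4508/60 = 472.1 rad/s
For an in-line slider-crank, x = r cosθ + √(L² − r² sin²θ), so v = −rω sinθ·[1 + r cosθ/√(L² − r² sin²θ)].
With r = 0.057 m, L = 0.2335 m, θ = 158°: √(L² − r² sin²θ) = 0.23252 m.
v = −0.057·472.1·0.37461·[1 + 0.057·-0.92718/0.23252] = -7.789 m/s.
|v| = 7.789 m/s.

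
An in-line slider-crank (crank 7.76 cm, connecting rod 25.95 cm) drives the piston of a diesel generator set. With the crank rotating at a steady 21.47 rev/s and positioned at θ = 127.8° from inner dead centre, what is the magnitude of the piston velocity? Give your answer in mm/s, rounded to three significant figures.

6710

ω = 2π·21.5 = 134.9 rad/s
For an in-line slider-crank, x = r cosθ + √(L² − r² sin²θ), so v = −rω sinθ·[1 + r cosθ/√(L² − r² sin²θ)].
With r = 0.0776 m, L = 0.2595 m, θ = 127.8°: √(L² − r² sin²θ) = 0.25215 m.
v = −0.0776·134.9·0.79016·[1 + 0.0776·-0.61291/0.25215] = -6.7113 m/s.
|v| = 6.7113 m/s = 6711.3 mm/s.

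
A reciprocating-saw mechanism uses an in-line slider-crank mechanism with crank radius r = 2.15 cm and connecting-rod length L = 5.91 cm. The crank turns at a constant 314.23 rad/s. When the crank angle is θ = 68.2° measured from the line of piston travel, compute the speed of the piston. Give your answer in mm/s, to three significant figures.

ω = 314.2 rad/s
For an in-line slider-crank, x = r cosθ + √(L² − r² sin²θ), so v = −rω sinθ·[1 + r cosθ/√(L² − r² sin²θ)].
With r = 0.0215 m, L = 0.0591 m, θ = 68.2°: √(L² − r² sin²θ) = 0.055627 m.
v = −0.0215·314.2·0.92849·[1 + 0.0215·0.37137/0.055627] = -7.1732 m/s.
|v| = 7.1732 m/s = 7173.2 mm/s.

7170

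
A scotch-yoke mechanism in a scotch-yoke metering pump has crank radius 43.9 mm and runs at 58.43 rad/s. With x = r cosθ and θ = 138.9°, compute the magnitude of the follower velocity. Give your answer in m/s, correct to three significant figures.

1.69

ω = 58.43 rad/s
x = r cosθ ⇒ ẋ = −rω sinθ.
|v| = rω|sinθ| = 0.0439·58.43·|sin 138.9°| = 1.6862 m/s.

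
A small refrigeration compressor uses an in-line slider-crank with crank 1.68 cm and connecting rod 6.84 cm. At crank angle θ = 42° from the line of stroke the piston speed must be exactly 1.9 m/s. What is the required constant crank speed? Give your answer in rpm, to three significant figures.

For an in-line slider-crank, |v_piston| = rω|sinθ|·[1 + r cosθ/√(L² − r² sin²θ)].
With r = 0.0168 m, L = 0.0684 m, θ = 42°: the bracketed kinematic factor |dx/dθ| = 0.013322 m.
ω = v/|dx/dθ| = 1.9/0.013322 = 142.63 rad/s.
N = 60ω/(2π) = 1362 rpm.

1360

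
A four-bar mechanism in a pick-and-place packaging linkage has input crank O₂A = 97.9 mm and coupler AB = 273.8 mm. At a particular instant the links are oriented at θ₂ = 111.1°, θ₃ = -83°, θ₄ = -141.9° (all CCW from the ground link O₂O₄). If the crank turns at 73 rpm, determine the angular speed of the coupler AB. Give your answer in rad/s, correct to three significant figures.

3.05

ω₂ = 7.645 rad/s (from 73 rpm).
Differentiating the loop-closure r₂e^{iθ₂}+r₃e^{iθ₃}=r₁+r₄e^{iθ₄} gives r₂ω₂e^{iθ₂}+r₃ω₃e^{iθ₃}=r₄ω₄e^{iθ₄}.
Eliminating the other unknown: ω₃ = r₂ω₂ sin(θ₄−θ₂) / [r₃ sin(θ₃−θ₄)].
Numerator sine = +0.95630; denominator sine = +0.85627.
Result = 0.0979·7.645·(+0.95630) / (0.2738·(+0.85627)) = +3.0527 rad/s; magnitude 3.0527 rad/s.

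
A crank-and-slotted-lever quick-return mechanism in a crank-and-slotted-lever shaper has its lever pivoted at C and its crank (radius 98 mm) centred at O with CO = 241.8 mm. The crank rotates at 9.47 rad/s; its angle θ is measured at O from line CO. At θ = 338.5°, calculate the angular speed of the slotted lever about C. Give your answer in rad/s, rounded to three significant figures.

2.67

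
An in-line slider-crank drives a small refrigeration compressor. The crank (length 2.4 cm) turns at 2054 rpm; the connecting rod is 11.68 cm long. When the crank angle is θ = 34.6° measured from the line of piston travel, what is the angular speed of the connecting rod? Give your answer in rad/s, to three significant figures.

ω = 215.1 rad/s (converted from 2054 rpm).
The rod makes angle φ with the slider axis where L sinφ = r sinθ; differentiating, L cosφ·φ̇ = r ω cosθ.
L cosφ = √(L² − r² sin²θ) = 0.116 m.
|ω_rod| = r ω |cosθ| / √(L² − r² sin²θ) = 0.024·215.1·0.82314/0.116 = 36.631 rad/s.

36.6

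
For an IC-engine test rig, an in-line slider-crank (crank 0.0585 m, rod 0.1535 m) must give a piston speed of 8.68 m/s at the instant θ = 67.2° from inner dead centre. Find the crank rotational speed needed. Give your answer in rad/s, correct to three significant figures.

For an in-line slider-crank, |v_piston| = rω|sinθ|·[1 + r cosθ/√(L² − r² sin²θ)].
With r = 0.0585 m, L = 0.1535 m, θ = 67.2°: the bracketed kinematic factor |dx/dθ| = 0.062436 m.
ω = v/|dx/dθ| = 8.68/0.062436 = 139.02 rad/s.

139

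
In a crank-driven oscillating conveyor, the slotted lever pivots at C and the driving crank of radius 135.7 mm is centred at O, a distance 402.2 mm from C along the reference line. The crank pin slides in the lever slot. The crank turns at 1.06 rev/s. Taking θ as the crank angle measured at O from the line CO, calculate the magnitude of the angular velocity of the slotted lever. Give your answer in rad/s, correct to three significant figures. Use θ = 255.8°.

ω = 6.66 rad/s (from 1.06 rev/s).
Crank pin A relative to C: A = (d + r cosθ, r sinθ); lever angle φ = atan2(r sinθ, d + r cosθ).
Differentiating tanφ: φ̇ = rω(d cosθ + r)/(d² + r² + 2dr cosθ).
d² + r² + 2dr cosθ = |CA|² = 0.153402 m²;  d cosθ + r = +0.037037 m.
|ω_lever| = |0.1357·6.66·+0.037037| / 0.153402 = 0.21821 rad/s.

0.218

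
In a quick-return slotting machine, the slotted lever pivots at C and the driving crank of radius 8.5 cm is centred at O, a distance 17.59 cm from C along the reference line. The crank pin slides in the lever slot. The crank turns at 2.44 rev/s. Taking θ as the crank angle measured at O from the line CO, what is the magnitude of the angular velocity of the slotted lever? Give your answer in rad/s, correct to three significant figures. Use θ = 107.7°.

ω = 15.33 rad/s (from 2.44 rev/s).
Crank pin A relative to C: A = (d + r cosθ, r sinθ); lever angle φ = atan2(r sinθ, d + r cosθ).
Differentiating tanφ: φ̇ = rω(d cosθ + r)/(d² + r² + 2dr cosθ).
d² + r² + 2dr cosθ = |CA|² = 0.0290743 m²;  d cosθ + r = +0.031521 m.
|ω_lever| = |0.085·15.33·+0.031521| / 0.0290743 = 1.4128 rad/s.

1.41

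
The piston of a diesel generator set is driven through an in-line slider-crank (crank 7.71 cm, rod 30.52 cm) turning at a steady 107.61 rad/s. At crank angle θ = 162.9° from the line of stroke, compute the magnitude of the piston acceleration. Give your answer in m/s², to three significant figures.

ω = 107.6 rad/s
x(θ) = r cosθ + √(L² − r² sin²θ); with ω constant, a = ω²·d²x/dθ².
d²x/dθ² = −r cosθ − r²(cos2θ)/√u − r⁴ sin²2θ/(4u^{3/2}),  u = L² − r² sin²θ = 0.0926331 m².
Substituting r = 0.0771 m, L = 0.3052 m, θ = 162.9°: d²x/dθ² = +0.057439 m.
a = ω²·d²x/dθ² = (107.6)²·(+0.057439) = +665.14 m/s²;  |a| = 665.14 m/s².

665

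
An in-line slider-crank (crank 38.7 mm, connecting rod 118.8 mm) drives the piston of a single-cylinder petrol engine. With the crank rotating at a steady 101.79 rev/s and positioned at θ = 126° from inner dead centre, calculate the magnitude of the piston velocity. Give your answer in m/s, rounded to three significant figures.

ω = 2π·102 = 639.6 rad/s
For an in-line slider-crank, x = r cosθ + √(L² − r² sin²θ), so v = −rω sinθ·[1 + r cosθ/√(L² − r² sin²θ)].
With r = 0.0387 m, L = 0.1188 m, θ = 126°: √(L² − r² sin²θ) = 0.1146 m.
v = −0.0387·639.6·0.80902·[1 + 0.0387·-0.58779/0.1146] = -16.049 m/s.
|v| = 16.049 m/s.

16.0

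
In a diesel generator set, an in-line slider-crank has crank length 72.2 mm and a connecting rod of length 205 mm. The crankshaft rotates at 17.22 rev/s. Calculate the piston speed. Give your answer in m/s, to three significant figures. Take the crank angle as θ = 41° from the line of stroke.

ω = 2π·17.2 = 108.2 rad/s
For an in-line slider-crank, x = r cosθ + √(L² − r² sin²θ), so v = −rω sinθ·[1 + r cosθ/√(L² − r² sin²θ)].
With r = 0.0722 m, L = 0.205 m, θ = 41°: √(L² − r² sin²θ) = 0.19945 m.
v = −0.0722·108.2·0.65606·[1 + 0.0722·0.75471/0.19945] = -6.5251 m/s.
|v| = 6.5251 m/s.

6.53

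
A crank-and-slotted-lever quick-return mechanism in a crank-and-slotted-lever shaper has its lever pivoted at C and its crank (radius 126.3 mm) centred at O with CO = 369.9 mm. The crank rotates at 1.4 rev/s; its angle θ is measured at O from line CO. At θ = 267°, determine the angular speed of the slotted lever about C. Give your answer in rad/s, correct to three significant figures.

0.803

ω = 8.796 rad/s (from 1.4 rev/s).
Crank pin A relative to C: A = (d + r cosθ, r sinθ); lever angle φ = atan2(r sinθ, d + r cosθ).
Differentiating tanφ: φ̇ = rω(d cosθ + r)/(d² + r² + 2dr cosθ).
d² + r² + 2dr cosθ = |CA|² = 0.147888 m²;  d cosθ + r = +0.10694 m.
|ω_lever| = |0.1263·8.796·+0.10694| / 0.147888 = 0.80338 rad/s.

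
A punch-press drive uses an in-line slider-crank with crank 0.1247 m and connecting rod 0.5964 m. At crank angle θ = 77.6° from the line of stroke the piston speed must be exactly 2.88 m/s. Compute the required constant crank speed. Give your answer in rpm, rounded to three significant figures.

For an in-line slider-crank, |v_piston| = rω|sinθ|·[1 + r cosθ/√(L² − r² sin²θ)].
With r = 0.1247 m, L = 0.5964 m, θ = 77.6°: the bracketed kinematic factor |dx/dθ| = 0.12738 m.
ω = v/|dx/dθ| = 2.88/0.12738 = 22.61 rad/s.
N = 60ω/(2π) = 215.91 rpm.

216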